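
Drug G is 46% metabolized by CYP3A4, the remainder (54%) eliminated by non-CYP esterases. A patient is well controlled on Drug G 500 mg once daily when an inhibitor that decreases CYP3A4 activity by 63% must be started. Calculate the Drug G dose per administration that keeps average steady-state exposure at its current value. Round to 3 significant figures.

CYP3A4: 0.46 × 0.37 = 0.1702
Other: 0.54 (unchanged)
Relative clearance = 0.1702 + 0.54 = 0.7102.
Css,avg = (dose rate)/CL, so holding Css fixed requires dose ∝ CL: 500 × 0.7102 = 355 mg.

355 mg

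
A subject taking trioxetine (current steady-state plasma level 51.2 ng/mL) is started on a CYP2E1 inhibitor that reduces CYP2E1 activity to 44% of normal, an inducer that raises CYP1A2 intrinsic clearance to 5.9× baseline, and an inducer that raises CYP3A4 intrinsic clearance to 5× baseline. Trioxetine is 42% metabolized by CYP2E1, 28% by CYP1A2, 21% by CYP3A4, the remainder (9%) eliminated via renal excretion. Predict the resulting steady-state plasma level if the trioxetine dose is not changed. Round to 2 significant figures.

17 ng/mL

CYP2E1: 0.42 × 0.44 = 0.1848
CYP1A2: 0.28 × 5.9 = 1.652
CYP3A4: 0.21 × 5 = 1.05
Other: 0.09 (unchanged)
New clearance relative to baseline: 0.1848 + 1.652 + 1.05 + 0.09 = 2.9768.
Steady-state plasma level ∝ 1/CL: new value = 51.2 / 2.9768 = 17 ng/mL.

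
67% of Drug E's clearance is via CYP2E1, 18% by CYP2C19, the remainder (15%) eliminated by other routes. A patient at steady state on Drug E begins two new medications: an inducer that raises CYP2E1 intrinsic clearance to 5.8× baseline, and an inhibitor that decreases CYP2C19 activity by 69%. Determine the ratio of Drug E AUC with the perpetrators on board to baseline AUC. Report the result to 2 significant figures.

0.24

CYP2E1: 0.67 × 5.8 = 3.886
CYP2C19: 0.18 × 0.31 = 0.0558
Other: 0.15 (unchanged)
CL_new/CL_old = 3.886 + 0.0558 + 0.15 = 4.0918.
Net AUC ratio = 1 / 4.0918 = 0.24.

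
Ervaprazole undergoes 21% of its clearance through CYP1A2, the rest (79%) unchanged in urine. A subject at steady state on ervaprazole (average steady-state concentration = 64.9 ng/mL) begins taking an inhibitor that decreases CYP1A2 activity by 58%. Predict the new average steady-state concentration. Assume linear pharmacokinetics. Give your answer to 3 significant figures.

The CYP1A2 pathway (21% of clearance) falls to 0.42× activity: 0.21 × 0.42 = 0.0882.
The remaining 79% of clearance is unaffected.
CL_new/CL_old = 0.0882 + 0.79 = 0.8782.
New average steady-state concentration = baseline ÷ relative clearance = 64.9 / 0.8782 = 73.9 ng/mL.

73.9 ng/mL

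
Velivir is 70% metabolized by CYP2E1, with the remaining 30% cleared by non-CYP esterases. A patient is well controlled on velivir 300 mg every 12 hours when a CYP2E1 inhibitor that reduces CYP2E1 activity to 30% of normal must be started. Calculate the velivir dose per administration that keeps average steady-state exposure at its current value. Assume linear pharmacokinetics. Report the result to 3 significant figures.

The CYP2E1 pathway (70% of clearance) falls to 0.3× activity: 0.7 × 0.3 = 0.21.
Non-CYP routes (30%) are unchanged.
New clearance relative to baseline: 0.21 + 0.3 = 0.51.
To maintain the same steady-state level, dose must scale with clearance: new dose = 300 × 0.51 = 153 mg.

153 mg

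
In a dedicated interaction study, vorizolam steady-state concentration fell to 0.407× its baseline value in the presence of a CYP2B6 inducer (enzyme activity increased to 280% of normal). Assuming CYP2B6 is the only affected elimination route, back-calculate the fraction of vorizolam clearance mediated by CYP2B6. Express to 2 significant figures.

Let x = fm,CYP2B6. Because steady-state concentration ∝ 1/CL, relative clearance rose to 1/0.407 = 2.457.
Setting x·2.8 + (1 − x) = 2.457 and solving: x = (2.457 − 1)/(2.8 − 1) = 0.81.

0.81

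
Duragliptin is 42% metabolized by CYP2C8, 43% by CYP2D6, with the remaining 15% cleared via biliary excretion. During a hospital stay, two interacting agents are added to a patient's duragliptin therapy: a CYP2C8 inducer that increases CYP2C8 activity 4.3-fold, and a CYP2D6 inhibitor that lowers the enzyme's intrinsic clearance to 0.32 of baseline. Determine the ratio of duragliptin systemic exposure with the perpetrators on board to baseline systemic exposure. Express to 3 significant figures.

The CYP2C8 pathway (42% of clearance) is boosted to 4.3× activity: 0.42 × 4.3 = 1.806.
The CYP2D6 pathway (43% of clearance) drops to 0.32× activity: 0.43 × 0.32 = 0.1376.
The remaining 15% of clearance is unaffected.
New clearance relative to baseline: 1.806 + 0.1376 + 0.15 = 2.0936.
Net systemic exposure ratio = 1 / 2.0936 = 0.478.

0.478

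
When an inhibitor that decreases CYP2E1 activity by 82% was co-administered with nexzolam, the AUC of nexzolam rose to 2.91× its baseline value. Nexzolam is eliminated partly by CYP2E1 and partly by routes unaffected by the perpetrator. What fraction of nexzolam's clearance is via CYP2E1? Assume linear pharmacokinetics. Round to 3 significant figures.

Call the CYP2E1 fraction fm. After the interaction, CL_new/CL_old = fm × 0.18 + (1 − fm).
AUC ratio = 1 / (new CL fraction), so new CL fraction = 1 / 2.91 = 0.3436.
fm × 0.18 + 1 − fm = 0.3436  ⇒  fm × (0.18 − 1) = −0.6564  ⇒  fm = 0.800.

0.800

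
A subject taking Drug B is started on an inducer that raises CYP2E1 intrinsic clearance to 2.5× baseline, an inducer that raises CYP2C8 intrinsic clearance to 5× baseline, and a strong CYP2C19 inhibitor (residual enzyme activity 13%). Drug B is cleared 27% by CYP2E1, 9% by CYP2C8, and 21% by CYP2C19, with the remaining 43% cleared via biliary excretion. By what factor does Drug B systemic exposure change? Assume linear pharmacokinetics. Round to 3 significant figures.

0.632

CYP2E1: 0.27 × 2.5 = 0.675
CYP2C8: 0.09 × 5 = 0.45
CYP2C19: 0.21 × 0.13 = 0.0273
Other: 0.43 (unchanged)
New clearance relative to baseline: 0.675 + 0.45 + 0.0273 + 0.43 = 1.5823.
Net systemic exposure ratio = 1 / 1.5823 = 0.632.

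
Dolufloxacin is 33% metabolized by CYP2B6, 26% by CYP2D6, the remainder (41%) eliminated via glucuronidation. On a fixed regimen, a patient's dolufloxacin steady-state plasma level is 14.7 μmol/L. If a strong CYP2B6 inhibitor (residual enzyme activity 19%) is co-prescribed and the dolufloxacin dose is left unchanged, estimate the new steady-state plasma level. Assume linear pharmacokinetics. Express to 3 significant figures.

20.1 μmol/L

CYP2B6: 0.33 × 0.19 = 0.0627
CYP2D6: 0.26 (unchanged)
Other: 0.41 (unchanged)
New clearance relative to baseline: 0.0627 + 0.26 + 0.41 = 0.7327.
New steady-state plasma level = baseline ÷ relative clearance = 14.7 / 0.7327 = 20.1 μmol/L.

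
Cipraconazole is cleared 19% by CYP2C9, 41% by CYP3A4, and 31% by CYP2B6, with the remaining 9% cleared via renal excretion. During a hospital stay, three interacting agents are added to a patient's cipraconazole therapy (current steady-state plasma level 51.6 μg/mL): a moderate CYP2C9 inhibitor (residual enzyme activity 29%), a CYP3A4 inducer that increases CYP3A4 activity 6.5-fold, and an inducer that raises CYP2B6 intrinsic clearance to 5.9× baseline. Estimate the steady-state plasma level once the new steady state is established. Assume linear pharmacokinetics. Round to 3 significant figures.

The CYP2C9 pathway (19% of clearance) drops to 0.29× activity: 0.19 × 0.29 = 0.0551.
The CYP3A4 pathway (41% of clearance) rises to 6.5× activity: 0.41 × 6.5 = 2.665.
The CYP2B6 pathway (31% of clearance) is boosted to 5.9× activity: 0.31 × 5.9 = 1.829.
The remaining 9% of clearance is unaffected.
Relative clearance = 0.0551 + 2.665 + 1.829 + 0.09 = 4.6391.
New steady-state plasma level = 51.6 / 4.6391 = 11.1 μg/mL (concentration scales inversely with clearance).

11.1 μg/mL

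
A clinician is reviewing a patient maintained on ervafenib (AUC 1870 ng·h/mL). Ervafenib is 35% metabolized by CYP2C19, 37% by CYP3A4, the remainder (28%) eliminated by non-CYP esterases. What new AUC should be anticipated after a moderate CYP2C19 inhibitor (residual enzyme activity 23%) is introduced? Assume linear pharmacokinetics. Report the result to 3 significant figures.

CYP2C19: 0.35 × 0.23 = 0.0805
CYP3A4: 0.37 (unchanged)
Other: 0.28 (unchanged)
Relative clearance = 0.0805 + 0.37 + 0.28 = 0.7305.
New AUC = baseline ÷ relative clearance = 1870 / 0.7305 = 2.56 × 10³ ng·h/mL.

2.56 × 10³ ng·h/mL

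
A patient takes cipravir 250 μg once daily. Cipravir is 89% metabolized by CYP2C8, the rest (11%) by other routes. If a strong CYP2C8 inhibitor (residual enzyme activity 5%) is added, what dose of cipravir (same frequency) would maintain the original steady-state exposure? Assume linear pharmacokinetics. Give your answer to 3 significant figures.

38.6 μg

The CYP2C8 pathway (89% of clearance) falls to 0.05× activity: 0.89 × 0.05 = 0.0445.
The remaining 11% of clearance is unaffected.
Relative clearance = 0.0445 + 0.11 = 0.1545.
Css,avg = (dose rate)/CL, so holding Css fixed requires dose ∝ CL: 250 × 0.1545 = 38.6 μg.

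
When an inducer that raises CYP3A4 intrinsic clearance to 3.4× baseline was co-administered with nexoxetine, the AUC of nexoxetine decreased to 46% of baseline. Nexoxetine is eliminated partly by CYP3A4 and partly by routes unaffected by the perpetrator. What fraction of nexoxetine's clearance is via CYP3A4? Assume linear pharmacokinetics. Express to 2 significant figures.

Let fm be the CYP3A4 fraction. New clearance relative to baseline = fm × 3.4 + (1 − fm).
AUC ratio = 1 / (new CL fraction), so new CL fraction = 1 / 0.460 = 2.174.
fm × 3.4 + 1 − fm = 2.174  ⇒  fm × (3.4 − 1) = 1.174  ⇒  fm = 0.49.

0.49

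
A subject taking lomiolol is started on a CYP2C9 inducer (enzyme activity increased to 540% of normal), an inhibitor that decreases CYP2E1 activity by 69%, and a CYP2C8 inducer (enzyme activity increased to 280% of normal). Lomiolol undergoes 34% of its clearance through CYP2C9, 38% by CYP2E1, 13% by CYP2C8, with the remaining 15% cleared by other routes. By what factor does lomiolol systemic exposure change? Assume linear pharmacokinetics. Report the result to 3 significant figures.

0.405

The CYP2C9 pathway (34% of clearance) rises to 5.4× activity: 0.34 × 5.4 = 1.836.
The CYP2E1 pathway (38% of clearance) falls to 0.31× activity: 0.38 × 0.31 = 0.1178.
The CYP2C8 pathway (13% of clearance) rises to 2.8× activity: 0.13 × 2.8 = 0.364.
Non-CYP routes (15%) are unchanged.
Relative clearance = 1.836 + 0.1178 + 0.364 + 0.15 = 2.4678.
Systemic exposure ∝ 1/CL: fold-change = 1 / 2.4678 = 0.405.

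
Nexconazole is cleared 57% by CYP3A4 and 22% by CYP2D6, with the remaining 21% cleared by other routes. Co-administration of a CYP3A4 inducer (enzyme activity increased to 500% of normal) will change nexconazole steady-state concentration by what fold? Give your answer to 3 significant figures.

0.305

The CYP3A4 pathway (57% of clearance) increases to 5× activity: 0.57 × 5 = 2.85.
CYP2D6 (22%) and the residual 21% are unaffected.
CL_new/CL_old = 2.85 + 0.22 + 0.21 = 3.28.
Steady-state concentration ratio = CL_old/CL_new = 1 / 3.28 = 0.305.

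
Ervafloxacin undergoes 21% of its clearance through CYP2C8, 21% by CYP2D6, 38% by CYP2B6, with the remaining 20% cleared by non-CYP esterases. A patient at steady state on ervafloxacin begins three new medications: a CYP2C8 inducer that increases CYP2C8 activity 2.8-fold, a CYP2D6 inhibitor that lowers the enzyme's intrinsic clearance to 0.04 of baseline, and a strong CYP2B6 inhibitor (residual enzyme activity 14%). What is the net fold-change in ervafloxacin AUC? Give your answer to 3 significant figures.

CYP2C8: 0.21 × 2.8 = 0.588
CYP2D6: 0.21 × 0.04 = 0.0084
CYP2B6: 0.38 × 0.14 = 0.0532
Other: 0.2 (unchanged)
Relative clearance = 0.588 + 0.0084 + 0.0532 + 0.2 = 0.8496.
Because AUC varies inversely with clearance, the combined effect is 1 / 0.8496 = 1.18.

1.18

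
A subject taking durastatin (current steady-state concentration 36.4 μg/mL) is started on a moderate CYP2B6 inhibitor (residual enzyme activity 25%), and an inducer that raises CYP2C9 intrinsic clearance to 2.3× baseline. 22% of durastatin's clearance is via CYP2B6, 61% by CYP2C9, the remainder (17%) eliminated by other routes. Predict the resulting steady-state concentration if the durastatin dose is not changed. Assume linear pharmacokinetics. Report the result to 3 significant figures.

CYP2B6: 0.22 × 0.25 = 0.055
CYP2C9: 0.61 × 2.3 = 1.403
Other: 0.17 (unchanged)
CL_new/CL_old = 0.055 + 1.403 + 0.17 = 1.628.
Dividing the baseline by the relative clearance: 36.4 / 1.628 = 22.4 μg/mL.

22.4 μg/mL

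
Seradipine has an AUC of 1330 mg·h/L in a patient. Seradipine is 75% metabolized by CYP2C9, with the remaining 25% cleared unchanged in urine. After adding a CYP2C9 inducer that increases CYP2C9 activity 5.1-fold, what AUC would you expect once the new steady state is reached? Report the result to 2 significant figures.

3.3 × 10² mg·h/L

The CYP2C9 pathway (75% of clearance) rises to 5.1× activity: 0.75 × 5.1 = 3.825.
The remaining 25% of clearance is unaffected.
New clearance relative to baseline: 3.825 + 0.25 = 4.075.
New AUC = baseline ÷ relative clearance = 1330 / 4.075 = 3.3 × 10² mg·h/L.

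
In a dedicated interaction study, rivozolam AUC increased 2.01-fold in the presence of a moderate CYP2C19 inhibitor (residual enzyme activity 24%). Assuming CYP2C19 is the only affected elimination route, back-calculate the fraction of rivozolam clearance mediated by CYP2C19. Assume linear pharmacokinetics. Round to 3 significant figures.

0.661

Call the CYP2C19 fraction fm. After the interaction, CL_new/CL_old = fm × 0.24 + (1 − fm).
AUC ratio = 1 / (new CL fraction), so new CL fraction = 1 / 2.01 = 0.4975.
fm × 0.24 + 1 − fm = 0.4975  ⇒  fm × (0.24 − 1) = −0.5025  ⇒  fm = 0.661.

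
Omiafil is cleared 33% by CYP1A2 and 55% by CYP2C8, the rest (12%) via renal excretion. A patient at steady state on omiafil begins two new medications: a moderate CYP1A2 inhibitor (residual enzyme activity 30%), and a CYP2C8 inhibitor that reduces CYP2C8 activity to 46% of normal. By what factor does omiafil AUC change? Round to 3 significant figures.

CYP1A2: 0.33 × 0.3 = 0.099
CYP2C8: 0.55 × 0.46 = 0.253
Other: 0.12 (unchanged)
CL_new/CL_old = 0.099 + 0.253 + 0.12 = 0.472.
AUC ∝ 1/CL: fold-change = 1 / 0.472 = 2.12.

2.12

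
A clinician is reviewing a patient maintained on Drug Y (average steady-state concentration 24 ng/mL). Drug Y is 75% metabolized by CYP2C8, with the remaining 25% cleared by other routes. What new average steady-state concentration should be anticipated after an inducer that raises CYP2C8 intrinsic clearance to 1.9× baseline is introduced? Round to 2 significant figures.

CYP2C8: 0.75 × 1.9 = 1.425
Other: 0.25 (unchanged)
New clearance relative to baseline: 1.425 + 0.25 = 1.675.
Average steady-state concentration ∝ 1/CL, so new value = 24 / 1.675 = 14 ng/mL.

14 ng/mL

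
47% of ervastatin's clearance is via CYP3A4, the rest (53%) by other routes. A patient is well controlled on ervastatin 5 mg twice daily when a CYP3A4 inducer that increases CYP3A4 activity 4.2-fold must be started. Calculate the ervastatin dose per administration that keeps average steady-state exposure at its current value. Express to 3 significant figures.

12.5 mg

The CYP3A4 pathway (47% of clearance) is boosted to 4.2× activity: 0.47 × 4.2 = 1.974.
The remaining 53% of clearance is unaffected.
CL_new/CL_old = 1.974 + 0.53 = 2.504.
Css,avg = (dose rate)/CL, so holding Css fixed requires dose ∝ CL: 5 × 2.504 = 12.5 mg.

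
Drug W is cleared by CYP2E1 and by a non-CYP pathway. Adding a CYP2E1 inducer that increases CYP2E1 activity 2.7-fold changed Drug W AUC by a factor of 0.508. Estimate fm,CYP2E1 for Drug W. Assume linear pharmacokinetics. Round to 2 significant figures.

Let fm be the CYP2E1 fraction. New clearance relative to baseline = fm × 2.7 + (1 − fm).
AUC ratio = 1 / (new CL fraction), so new CL fraction = 1 / 0.508 = 1.969.
fm × 2.7 + 1 − fm = 1.969  ⇒  fm × (2.7 − 1) = 0.9685  ⇒  fm = 0.57.

0.57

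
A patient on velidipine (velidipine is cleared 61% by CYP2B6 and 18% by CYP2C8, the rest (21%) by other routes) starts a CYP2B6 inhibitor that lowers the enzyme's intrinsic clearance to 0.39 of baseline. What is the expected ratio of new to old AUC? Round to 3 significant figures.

1.59

The CYP2B6 pathway (61% of clearance) falls to 0.39× activity: 0.61 × 0.39 = 0.2379.
CYP2C8 (18%) and the residual 21% are unaffected.
New clearance relative to baseline: 0.2379 + 0.18 + 0.21 = 0.6279.
Since AUC ∝ 1/CL, the ratio is 1 / 0.6279 = 1.59.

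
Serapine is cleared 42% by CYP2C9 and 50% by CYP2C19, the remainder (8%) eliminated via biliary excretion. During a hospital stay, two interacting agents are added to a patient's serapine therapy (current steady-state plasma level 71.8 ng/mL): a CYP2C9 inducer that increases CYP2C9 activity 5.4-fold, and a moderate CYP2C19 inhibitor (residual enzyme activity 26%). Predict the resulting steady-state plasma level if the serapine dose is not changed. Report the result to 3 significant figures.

29.0 ng/mL

The CYP2C9 pathway (42% of clearance) increases to 5.4× activity: 0.42 × 5.4 = 2.268.
The CYP2C19 pathway (50% of clearance) drops to 0.26× activity: 0.5 × 0.26 = 0.13.
Non-CYP routes (8%) are unchanged.
New clearance relative to baseline: 2.268 + 0.13 + 0.08 = 2.478.
Dividing the baseline by the relative clearance: 71.8 / 2.478 = 29.0 ng/mL.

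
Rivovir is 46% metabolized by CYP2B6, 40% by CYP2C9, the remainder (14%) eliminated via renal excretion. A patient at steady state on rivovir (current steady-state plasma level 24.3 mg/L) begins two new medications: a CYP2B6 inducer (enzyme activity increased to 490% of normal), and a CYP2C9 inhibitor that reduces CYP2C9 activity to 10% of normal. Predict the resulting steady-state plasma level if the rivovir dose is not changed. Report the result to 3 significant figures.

9.98 mg/L

The CYP2B6 pathway (46% of clearance) rises to 4.9× activity: 0.46 × 4.9 = 2.254.
The CYP2C9 pathway (40% of clearance) drops to 0.1× activity: 0.4 × 0.1 = 0.04.
The remaining 14% of clearance is unaffected.
Relative clearance = 2.254 + 0.04 + 0.14 = 2.434.
Steady-state plasma level ∝ 1/CL: new value = 24.3 / 2.434 = 9.98 mg/L.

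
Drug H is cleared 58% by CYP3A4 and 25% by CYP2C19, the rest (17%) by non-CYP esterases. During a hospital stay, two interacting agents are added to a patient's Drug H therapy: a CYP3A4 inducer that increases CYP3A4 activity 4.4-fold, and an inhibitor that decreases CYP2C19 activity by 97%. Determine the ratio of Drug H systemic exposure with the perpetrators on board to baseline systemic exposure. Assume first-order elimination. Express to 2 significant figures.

CYP3A4: 0.58 × 4.4 = 2.552
CYP2C19: 0.25 × 0.03 = 0.0075
Other: 0.17 (unchanged)
New clearance relative to baseline: 2.552 + 0.0075 + 0.17 = 2.7295.
Because systemic exposure varies inversely with clearance, the combined effect is 1 / 2.7295 = 0.37.

0.37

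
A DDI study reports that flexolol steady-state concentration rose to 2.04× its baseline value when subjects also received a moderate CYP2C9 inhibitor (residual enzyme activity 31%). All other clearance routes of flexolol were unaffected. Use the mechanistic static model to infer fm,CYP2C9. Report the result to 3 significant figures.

CL'/CL = 1 / 2.04 = 0.4902
0.31·fm + (1 − fm) = 0.4902
fm = (0.4902 − 1) / (0.31 − 1) = 0.739

0.739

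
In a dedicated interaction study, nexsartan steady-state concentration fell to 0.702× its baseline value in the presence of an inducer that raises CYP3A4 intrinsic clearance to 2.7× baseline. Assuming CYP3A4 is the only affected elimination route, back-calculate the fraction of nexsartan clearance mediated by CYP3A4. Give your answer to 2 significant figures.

Let fm be the CYP3A4 fraction. New clearance relative to baseline = fm × 2.7 + (1 − fm).
Steady-state concentration ratio = 1 / (new CL fraction), so new CL fraction = 1 / 0.702 = 1.425.
fm × 2.7 + 1 − fm = 1.425  ⇒  fm × (2.7 − 1) = 0.4245  ⇒  fm = 0.25.

0.25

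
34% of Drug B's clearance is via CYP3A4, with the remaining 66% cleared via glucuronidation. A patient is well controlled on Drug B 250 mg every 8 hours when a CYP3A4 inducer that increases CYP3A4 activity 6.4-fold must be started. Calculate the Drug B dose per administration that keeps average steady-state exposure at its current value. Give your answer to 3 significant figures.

709 mg

CYP3A4: 0.34 × 6.4 = 2.176
Other: 0.66 (unchanged)
New clearance relative to baseline: 2.176 + 0.66 = 2.836.
Css,avg = (dose rate)/CL, so holding Css fixed requires dose ∝ CL: 250 × 2.836 = 709 mg.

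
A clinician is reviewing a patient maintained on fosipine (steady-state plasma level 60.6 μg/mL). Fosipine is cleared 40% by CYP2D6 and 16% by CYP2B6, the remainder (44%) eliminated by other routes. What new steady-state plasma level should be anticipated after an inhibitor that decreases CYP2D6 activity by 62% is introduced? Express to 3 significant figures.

CYP2D6: 0.4 × 0.38 = 0.152
CYP2B6: 0.16 (unchanged)
Other: 0.44 (unchanged)
CL_new/CL_old = 0.152 + 0.16 + 0.44 = 0.752.
Steady-state plasma level ∝ 1/CL, so new value = 60.6 / 0.752 = 80.6 μg/mL.

80.6 μg/mL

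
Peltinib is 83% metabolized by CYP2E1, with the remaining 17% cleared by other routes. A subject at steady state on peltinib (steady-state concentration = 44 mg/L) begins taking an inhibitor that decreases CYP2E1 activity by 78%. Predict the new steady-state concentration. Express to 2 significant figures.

1.2 × 10² mg/L

The CYP2E1 pathway (83% of clearance) is reduced to 0.22× activity: 0.83 × 0.22 = 0.1826.
The remaining 17% of clearance is unaffected.
New clearance relative to baseline: 0.1826 + 0.17 = 0.3526.
With dosing unchanged, steady-state concentration scales as 1/CL: 44 / 0.3526 = 1.2 × 10² mg/L.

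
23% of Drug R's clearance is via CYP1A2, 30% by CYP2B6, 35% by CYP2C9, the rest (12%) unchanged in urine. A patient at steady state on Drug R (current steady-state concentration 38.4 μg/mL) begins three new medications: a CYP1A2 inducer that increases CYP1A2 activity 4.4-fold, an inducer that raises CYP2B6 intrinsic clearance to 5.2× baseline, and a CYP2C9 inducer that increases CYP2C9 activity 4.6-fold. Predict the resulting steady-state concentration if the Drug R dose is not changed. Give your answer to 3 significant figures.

8.93 μg/mL

The CYP1A2 pathway (23% of clearance) rises to 4.4× activity: 0.23 × 4.4 = 1.012.
The CYP2B6 pathway (30% of clearance) rises to 5.2× activity: 0.3 × 5.2 = 1.56.
The CYP2C9 pathway (35% of clearance) rises to 4.6× activity: 0.35 × 4.6 = 1.61.
The remaining 12% of clearance is unaffected.
New clearance relative to baseline: 1.012 + 1.56 + 1.61 + 0.12 = 4.302.
Steady-state concentration ∝ 1/CL: new value = 38.4 / 4.302 = 8.93 μg/mL.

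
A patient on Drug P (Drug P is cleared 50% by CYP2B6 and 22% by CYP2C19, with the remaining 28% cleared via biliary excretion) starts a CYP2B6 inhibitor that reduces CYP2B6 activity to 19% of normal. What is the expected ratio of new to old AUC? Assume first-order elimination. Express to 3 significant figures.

1.68

CYP2B6: 0.5 × 0.19 = 0.095
CYP2C19: 0.22 (unchanged)
Other: 0.28 (unchanged)
New clearance relative to baseline: 0.095 + 0.22 + 0.28 = 0.595.
Since AUC ∝ 1/CL, the ratio is 1 / 0.595 = 1.68.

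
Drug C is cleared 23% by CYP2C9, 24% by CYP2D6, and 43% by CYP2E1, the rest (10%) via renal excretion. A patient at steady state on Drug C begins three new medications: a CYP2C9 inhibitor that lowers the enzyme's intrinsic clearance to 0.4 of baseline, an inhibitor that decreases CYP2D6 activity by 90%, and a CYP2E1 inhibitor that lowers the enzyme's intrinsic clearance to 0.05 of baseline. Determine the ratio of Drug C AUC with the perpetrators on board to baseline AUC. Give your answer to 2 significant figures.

The CYP2C9 pathway (23% of clearance) falls to 0.4× activity: 0.23 × 0.4 = 0.092.
The CYP2D6 pathway (24% of clearance) is reduced to 0.1× activity: 0.24 × 0.1 = 0.024.
The CYP2E1 pathway (43% of clearance) drops to 0.05× activity: 0.43 × 0.05 = 0.0215.
Non-CYP routes (10%) are unchanged.
Relative clearance = 0.092 + 0.024 + 0.0215 + 0.1 = 0.2375.
AUC ∝ 1/CL: fold-change = 1 / 0.2375 = 4.2.

4.2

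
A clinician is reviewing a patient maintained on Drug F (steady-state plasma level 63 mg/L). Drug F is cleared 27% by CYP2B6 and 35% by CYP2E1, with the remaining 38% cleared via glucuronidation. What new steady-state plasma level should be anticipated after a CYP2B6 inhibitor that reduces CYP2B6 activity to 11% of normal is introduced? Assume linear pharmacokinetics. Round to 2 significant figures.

The CYP2B6 pathway (27% of clearance) falls to 0.11× activity: 0.27 × 0.11 = 0.0297.
CYP2E1 (35%) and the residual 38% are unaffected.
New clearance relative to baseline: 0.0297 + 0.35 + 0.38 = 0.7597.
New steady-state plasma level = baseline ÷ relative clearance = 63 / 0.7597 = 83 mg/L.

83 mg/L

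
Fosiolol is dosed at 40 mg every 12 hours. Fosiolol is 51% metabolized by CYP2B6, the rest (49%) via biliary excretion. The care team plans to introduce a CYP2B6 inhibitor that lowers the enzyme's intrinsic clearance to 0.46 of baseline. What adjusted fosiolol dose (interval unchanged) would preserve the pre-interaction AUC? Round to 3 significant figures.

The CYP2B6 pathway (51% of clearance) is reduced to 0.46× activity: 0.51 × 0.46 = 0.2346.
Non-CYP routes (49%) are unchanged.
New clearance relative to baseline: 0.2346 + 0.49 = 0.7246.
To maintain the same steady-state level, dose must scale with clearance: new dose = 40 × 0.7246 = 29.0 mg.

29.0 mg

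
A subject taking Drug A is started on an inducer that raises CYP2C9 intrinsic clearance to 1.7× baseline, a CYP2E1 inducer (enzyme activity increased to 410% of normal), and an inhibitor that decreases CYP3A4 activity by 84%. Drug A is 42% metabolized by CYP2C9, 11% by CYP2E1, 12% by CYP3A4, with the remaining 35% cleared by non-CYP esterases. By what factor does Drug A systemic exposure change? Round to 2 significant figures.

0.65

The CYP2C9 pathway (42% of clearance) increases to 1.7× activity: 0.42 × 1.7 = 0.714.
The CYP2E1 pathway (11% of clearance) rises to 4.1× activity: 0.11 × 4.1 = 0.451.
The CYP3A4 pathway (12% of clearance) drops to 0.16× activity: 0.12 × 0.16 = 0.0192.
The remaining 35% of clearance is unaffected.
Relative clearance = 0.714 + 0.451 + 0.0192 + 0.35 = 1.5342.
Net systemic exposure ratio = 1 / 1.5342 = 0.65.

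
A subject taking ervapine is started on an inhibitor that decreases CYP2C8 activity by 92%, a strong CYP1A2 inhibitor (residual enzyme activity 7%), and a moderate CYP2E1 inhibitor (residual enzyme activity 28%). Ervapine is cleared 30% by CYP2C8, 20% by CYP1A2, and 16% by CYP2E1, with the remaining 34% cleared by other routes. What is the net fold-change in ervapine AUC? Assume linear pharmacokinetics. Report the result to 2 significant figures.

The CYP2C8 pathway (30% of clearance) is reduced to 0.08× activity: 0.3 × 0.08 = 0.024.
The CYP1A2 pathway (20% of clearance) falls to 0.07× activity: 0.2 × 0.07 = 0.014.
The CYP2E1 pathway (16% of clearance) is reduced to 0.28× activity: 0.16 × 0.28 = 0.0448.
Non-CYP routes (34%) are unchanged.
CL_new/CL_old = 0.024 + 0.014 + 0.0448 + 0.34 = 0.4228.
Because AUC varies inversely with clearance, the combined effect is 1 / 0.4228 = 2.4.

2.4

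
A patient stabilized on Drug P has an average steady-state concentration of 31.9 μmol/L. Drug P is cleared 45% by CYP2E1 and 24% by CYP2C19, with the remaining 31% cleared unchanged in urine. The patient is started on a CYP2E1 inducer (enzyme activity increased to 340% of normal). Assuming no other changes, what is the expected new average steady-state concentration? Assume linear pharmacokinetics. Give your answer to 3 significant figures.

15.3 μmol/L

The CYP2E1 pathway (45% of clearance) increases to 3.4× activity: 0.45 × 3.4 = 1.53.
CYP2C19 (24%) and the residual 31% are unaffected.
Relative clearance = 1.53 + 0.24 + 0.31 = 2.08.
With dosing unchanged, average steady-state concentration scales as 1/CL: 31.9 / 2.08 = 15.3 μmol/L.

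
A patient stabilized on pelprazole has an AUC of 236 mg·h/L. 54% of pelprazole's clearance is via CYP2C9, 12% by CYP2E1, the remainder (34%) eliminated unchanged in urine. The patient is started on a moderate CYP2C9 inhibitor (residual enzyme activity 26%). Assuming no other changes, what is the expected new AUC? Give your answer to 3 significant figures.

CYP2C9: 0.54 × 0.26 = 0.1404
CYP2E1: 0.12 (unchanged)
Other: 0.34 (unchanged)
CL_new/CL_old = 0.1404 + 0.12 + 0.34 = 0.6004.
With dosing unchanged, AUC scales as 1/CL: 236 / 0.6004 = 393 mg·h/L.

393 mg·h/L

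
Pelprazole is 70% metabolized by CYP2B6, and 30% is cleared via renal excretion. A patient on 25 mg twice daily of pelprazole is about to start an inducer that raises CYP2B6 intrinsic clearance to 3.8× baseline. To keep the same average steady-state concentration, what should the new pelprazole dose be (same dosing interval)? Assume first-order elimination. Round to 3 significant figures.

74.0 mg

The CYP2B6 pathway (70% of clearance) is boosted to 3.8× activity: 0.7 × 3.8 = 2.66.
The remaining 30% of clearance is unaffected.
CL_new/CL_old = 2.66 + 0.3 = 2.96.
To maintain the same steady-state level, dose must scale with clearance: new dose = 25 × 2.96 = 74.0 mg.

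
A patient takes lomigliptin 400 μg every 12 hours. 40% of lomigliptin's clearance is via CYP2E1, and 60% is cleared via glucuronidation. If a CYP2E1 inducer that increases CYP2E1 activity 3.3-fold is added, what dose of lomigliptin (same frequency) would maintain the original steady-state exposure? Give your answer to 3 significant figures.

The CYP2E1 pathway (40% of clearance) increases to 3.3× activity: 0.4 × 3.3 = 1.32.
The remaining 60% of clearance is unaffected.
Relative clearance = 1.32 + 0.6 = 1.92.
Exposure is unchanged when dose changes in proportion to clearance. New dose = 400 μg × 1.92 = 768 μg.

768 μg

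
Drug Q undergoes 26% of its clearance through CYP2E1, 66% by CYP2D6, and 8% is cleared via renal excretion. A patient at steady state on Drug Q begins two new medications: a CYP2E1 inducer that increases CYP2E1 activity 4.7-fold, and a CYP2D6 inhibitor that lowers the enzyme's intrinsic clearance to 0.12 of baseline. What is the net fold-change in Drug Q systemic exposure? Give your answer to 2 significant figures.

The CYP2E1 pathway (26% of clearance) rises to 4.7× activity: 0.26 × 4.7 = 1.222.
The CYP2D6 pathway (66% of clearance) drops to 0.12× activity: 0.66 × 0.12 = 0.0792.
Non-CYP routes (8%) are unchanged.
CL_new/CL_old = 1.222 + 0.0792 + 0.08 = 1.3812.
Because systemic exposure varies inversely with clearance, the combined effect is 1 / 1.3812 = 0.72.

0.72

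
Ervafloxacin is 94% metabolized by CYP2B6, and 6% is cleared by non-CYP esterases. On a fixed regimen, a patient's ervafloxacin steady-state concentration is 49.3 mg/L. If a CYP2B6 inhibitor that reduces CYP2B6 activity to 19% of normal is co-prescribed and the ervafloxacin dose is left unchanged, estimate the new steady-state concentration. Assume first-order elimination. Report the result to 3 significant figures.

The CYP2B6 pathway (94% of clearance) falls to 0.19× activity: 0.94 × 0.19 = 0.1786.
Non-CYP routes (6%) are unchanged.
Relative clearance = 0.1786 + 0.06 = 0.2386.
Steady-state concentration ∝ 1/CL, so new value = 49.3 / 0.2386 = 207 mg/L.

207 mg/L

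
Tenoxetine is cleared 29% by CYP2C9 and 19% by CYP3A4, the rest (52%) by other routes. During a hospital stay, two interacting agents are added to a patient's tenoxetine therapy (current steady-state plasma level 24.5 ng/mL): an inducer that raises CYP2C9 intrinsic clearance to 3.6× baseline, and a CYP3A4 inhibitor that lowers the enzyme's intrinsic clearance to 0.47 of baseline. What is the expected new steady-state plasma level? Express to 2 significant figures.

The CYP2C9 pathway (29% of clearance) rises to 3.6× activity: 0.29 × 3.6 = 1.044.
The CYP3A4 pathway (19% of clearance) drops to 0.47× activity: 0.19 × 0.47 = 0.0893.
The remaining 52% of clearance is unaffected.
New clearance relative to baseline: 1.044 + 0.0893 + 0.52 = 1.6533.
New steady-state plasma level = 24.5 / 1.6533 = 15 ng/mL (concentration scales inversely with clearance).

15 ng/mL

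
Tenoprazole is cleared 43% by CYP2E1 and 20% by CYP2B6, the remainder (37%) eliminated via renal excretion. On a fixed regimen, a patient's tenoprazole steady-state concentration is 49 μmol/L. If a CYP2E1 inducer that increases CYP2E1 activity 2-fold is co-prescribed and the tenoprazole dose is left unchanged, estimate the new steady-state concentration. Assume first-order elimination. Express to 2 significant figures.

34 μmol/L

The CYP2E1 pathway (43% of clearance) is boosted to 2× activity: 0.43 × 2 = 0.86.
CYP2B6 (20%) and the residual 37% are unaffected.
New clearance relative to baseline: 0.86 + 0.2 + 0.37 = 1.43.
New steady-state concentration = baseline ÷ relative clearance = 49 / 1.43 = 34 μmol/L.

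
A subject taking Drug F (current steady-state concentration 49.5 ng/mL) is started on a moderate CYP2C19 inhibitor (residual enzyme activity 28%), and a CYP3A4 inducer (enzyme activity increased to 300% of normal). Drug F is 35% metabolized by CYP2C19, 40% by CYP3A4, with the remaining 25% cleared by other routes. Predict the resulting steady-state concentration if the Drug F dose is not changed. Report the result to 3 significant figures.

32.0 ng/mL

CYP2C19: 0.35 × 0.28 = 0.098
CYP3A4: 0.4 × 3 = 1.2
Other: 0.25 (unchanged)
New clearance relative to baseline: 0.098 + 1.2 + 0.25 = 1.548.
Dividing the baseline by the relative clearance: 49.5 / 1.548 = 32.0 ng/mL.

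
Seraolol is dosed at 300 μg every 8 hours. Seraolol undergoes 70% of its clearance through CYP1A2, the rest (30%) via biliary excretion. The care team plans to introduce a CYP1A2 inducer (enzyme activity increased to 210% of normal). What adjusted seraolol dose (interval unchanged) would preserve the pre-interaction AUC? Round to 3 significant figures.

531 μg

The CYP1A2 pathway (70% of clearance) is boosted to 2.1× activity: 0.7 × 2.1 = 1.47.
Non-CYP routes (30%) are unchanged.
CL_new/CL_old = 1.47 + 0.3 = 1.77.
Css,avg = (dose rate)/CL, so holding Css fixed requires dose ∝ CL: 300 × 1.77 = 531 μg.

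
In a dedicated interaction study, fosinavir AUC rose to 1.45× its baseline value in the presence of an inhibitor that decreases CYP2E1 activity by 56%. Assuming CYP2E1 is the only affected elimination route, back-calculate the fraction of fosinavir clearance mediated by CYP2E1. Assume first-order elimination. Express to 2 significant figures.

0.55

CL'/CL = 1 / 1.45 = 0.6897
0.44·fm + (1 − fm) = 0.6897
fm = (0.6897 − 1) / (0.44 − 1) = 0.55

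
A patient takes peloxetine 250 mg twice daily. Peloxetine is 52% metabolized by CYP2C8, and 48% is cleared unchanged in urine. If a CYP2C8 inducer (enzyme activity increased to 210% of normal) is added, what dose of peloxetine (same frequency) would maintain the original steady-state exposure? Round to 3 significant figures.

CYP2C8: 0.52 × 2.1 = 1.092
Other: 0.48 (unchanged)
New clearance relative to baseline: 1.092 + 0.48 = 1.572.
Exposure is unchanged when dose changes in proportion to clearance. New dose = 250 mg × 1.572 = 393 mg.

393 mg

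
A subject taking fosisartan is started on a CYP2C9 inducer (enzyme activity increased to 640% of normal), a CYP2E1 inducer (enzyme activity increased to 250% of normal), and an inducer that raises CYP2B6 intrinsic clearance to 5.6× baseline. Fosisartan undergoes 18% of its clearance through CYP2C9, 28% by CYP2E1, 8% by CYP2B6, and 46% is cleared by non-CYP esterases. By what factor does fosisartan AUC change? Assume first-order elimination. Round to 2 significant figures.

CYP2C9: 0.18 × 6.4 = 1.152
CYP2E1: 0.28 × 2.5 = 0.7
CYP2B6: 0.08 × 5.6 = 0.448
Other: 0.46 (unchanged)
CL_new/CL_old = 1.152 + 0.7 + 0.448 + 0.46 = 2.76.
AUC ∝ 1/CL: fold-change = 1 / 2.76 = 0.36.

0.36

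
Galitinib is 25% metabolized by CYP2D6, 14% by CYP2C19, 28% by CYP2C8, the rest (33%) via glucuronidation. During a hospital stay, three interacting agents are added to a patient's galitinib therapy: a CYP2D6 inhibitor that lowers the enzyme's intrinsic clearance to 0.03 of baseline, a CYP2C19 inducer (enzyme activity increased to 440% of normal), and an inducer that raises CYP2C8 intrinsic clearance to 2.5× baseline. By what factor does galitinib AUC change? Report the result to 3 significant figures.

0.605

CYP2D6: 0.25 × 0.03 = 0.0075
CYP2C19: 0.14 × 4.4 = 0.616
CYP2C8: 0.28 × 2.5 = 0.7
Other: 0.33 (unchanged)
CL_new/CL_old = 0.0075 + 0.616 + 0.7 + 0.33 = 1.6535.
AUC ∝ 1/CL: fold-change = 1 / 1.6535 = 0.605.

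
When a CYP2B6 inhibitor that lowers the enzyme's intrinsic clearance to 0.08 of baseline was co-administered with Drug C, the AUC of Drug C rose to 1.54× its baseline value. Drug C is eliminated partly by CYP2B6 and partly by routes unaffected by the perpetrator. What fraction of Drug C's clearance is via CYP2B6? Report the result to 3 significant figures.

Call the CYP2B6 fraction fm. After the interaction, CL_new/CL_old = fm × 0.08 + (1 − fm).
AUC ratio = 1 / (new CL fraction), so new CL fraction = 1 / 1.54 = 0.6494.
fm × 0.08 + 1 − fm = 0.6494  ⇒  fm × (0.08 − 1) = −0.3506  ⇒  fm = 0.381.

0.381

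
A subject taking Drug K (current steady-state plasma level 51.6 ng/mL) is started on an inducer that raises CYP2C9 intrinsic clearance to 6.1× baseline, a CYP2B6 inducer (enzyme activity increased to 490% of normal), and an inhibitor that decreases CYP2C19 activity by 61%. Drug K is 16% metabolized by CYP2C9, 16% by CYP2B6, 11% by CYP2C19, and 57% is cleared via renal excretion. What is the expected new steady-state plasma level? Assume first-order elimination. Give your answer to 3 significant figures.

CYP2C9: 0.16 × 6.1 = 0.976
CYP2B6: 0.16 × 4.9 = 0.784
CYP2C19: 0.11 × 0.39 = 0.0429
Other: 0.57 (unchanged)
CL_new/CL_old = 0.976 + 0.784 + 0.0429 + 0.57 = 2.3729.
Dividing the baseline by the relative clearance: 51.6 / 2.3729 = 21.7 ng/mL.

21.7 ng/mL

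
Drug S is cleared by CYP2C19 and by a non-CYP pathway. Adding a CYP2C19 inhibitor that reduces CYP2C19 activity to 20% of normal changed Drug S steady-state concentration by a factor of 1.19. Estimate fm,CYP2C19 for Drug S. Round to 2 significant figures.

0.20

Call the CYP2C19 fraction fm. After the interaction, CL_new/CL_old = fm × 0.2 + (1 − fm).
Steady-state concentration ratio = 1 / (new CL fraction), so new CL fraction = 1 / 1.19 = 0.8403.
fm × 0.2 + 1 − fm = 0.8403  ⇒  fm × (0.2 − 1) = −0.1597  ⇒  fm = 0.20.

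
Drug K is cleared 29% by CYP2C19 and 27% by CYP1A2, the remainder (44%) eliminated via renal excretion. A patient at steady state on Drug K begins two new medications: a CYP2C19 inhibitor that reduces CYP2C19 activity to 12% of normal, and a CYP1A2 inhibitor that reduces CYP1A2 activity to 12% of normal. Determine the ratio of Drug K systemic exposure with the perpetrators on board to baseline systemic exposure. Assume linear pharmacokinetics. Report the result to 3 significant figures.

1.97

The CYP2C19 pathway (29% of clearance) falls to 0.12× activity: 0.29 × 0.12 = 0.0348.
The CYP1A2 pathway (27% of clearance) falls to 0.12× activity: 0.27 × 0.12 = 0.0324.
Non-CYP routes (44%) are unchanged.
CL_new/CL_old = 0.0348 + 0.0324 + 0.44 = 0.5072.
Systemic exposure ∝ 1/CL: fold-change = 1 / 0.5072 = 1.97.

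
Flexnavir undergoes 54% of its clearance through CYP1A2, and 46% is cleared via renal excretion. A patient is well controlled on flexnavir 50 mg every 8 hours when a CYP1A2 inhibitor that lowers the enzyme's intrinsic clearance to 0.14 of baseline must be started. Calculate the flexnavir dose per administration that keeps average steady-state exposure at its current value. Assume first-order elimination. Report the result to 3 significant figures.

CYP1A2: 0.54 × 0.14 = 0.0756
Other: 0.46 (unchanged)
Relative clearance = 0.0756 + 0.46 = 0.5356.
Css,avg = (dose rate)/CL, so holding Css fixed requires dose ∝ CL: 50 × 0.5356 = 26.8 mg.

26.8 mg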